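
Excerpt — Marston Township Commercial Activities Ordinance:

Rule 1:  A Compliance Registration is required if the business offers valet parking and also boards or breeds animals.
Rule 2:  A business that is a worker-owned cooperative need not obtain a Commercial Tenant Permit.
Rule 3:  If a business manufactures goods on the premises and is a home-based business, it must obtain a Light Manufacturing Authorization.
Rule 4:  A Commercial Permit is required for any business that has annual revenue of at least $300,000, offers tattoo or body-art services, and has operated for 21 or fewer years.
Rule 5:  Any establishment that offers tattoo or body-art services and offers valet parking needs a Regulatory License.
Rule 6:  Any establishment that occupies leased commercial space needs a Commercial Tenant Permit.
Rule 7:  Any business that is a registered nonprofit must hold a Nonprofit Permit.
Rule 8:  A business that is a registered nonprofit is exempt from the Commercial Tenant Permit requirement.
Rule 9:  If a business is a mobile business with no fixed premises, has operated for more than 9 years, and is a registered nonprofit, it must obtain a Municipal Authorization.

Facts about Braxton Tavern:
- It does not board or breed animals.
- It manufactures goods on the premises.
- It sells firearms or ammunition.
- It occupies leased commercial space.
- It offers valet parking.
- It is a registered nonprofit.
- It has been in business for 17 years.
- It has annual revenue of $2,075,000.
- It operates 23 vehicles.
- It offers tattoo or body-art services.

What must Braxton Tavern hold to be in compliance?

Commercial Permit, Nonprofit Permit, Regulatory License

Rule 1: offers valet parking; does not board or breed animals → Compliance Registration not required.
Rule 2: is a registered nonprofit (not: is a worker-owned cooperative) → Commercial Tenant Permit exemption does not apply.
Rule 3: manufactures goods on the premises; occupies leased commercial space (not: is a home-based business) → Light Manufacturing Authorization not required.
Rule 4: revenue $2,075,000 ≥ $300,000; offers tattoo or body-art services; years in business 17 ≤ 21 → Commercial Permit required.
Rule 5: offers tattoo or body-art services; offers valet parking → Regulatory License required.
Rule 6: occupies leased commercial space → Commercial Tenant Permit required.
Rule 7: is a registered nonprofit → Nonprofit Permit required.
Rule 8: is a registered nonprofit → exempt from Commercial Tenant Permit.
Rule 9: occupies leased commercial space (not: is a mobile business with no fixed premises); years in business 17 > 9; is a registered nonprofit → Municipal Authorization not required.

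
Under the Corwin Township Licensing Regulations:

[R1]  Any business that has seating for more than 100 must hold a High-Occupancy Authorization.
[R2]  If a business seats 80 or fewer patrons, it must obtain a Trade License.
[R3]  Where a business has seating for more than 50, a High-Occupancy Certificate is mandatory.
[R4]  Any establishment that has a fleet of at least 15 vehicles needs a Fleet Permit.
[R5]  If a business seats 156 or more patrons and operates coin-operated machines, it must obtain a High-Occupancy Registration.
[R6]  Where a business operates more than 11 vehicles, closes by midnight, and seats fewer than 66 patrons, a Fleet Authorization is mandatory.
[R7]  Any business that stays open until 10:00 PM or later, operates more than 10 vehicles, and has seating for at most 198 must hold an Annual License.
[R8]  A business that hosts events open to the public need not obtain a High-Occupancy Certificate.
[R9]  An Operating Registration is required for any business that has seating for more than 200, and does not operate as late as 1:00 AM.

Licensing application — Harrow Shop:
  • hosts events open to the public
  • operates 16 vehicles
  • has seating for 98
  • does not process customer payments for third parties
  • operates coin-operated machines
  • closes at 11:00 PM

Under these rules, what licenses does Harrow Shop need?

[R1] seating 98 ≤ 100 → High-Occupancy Authorization not required.
[R2] seating 98 > 80 → Trade License not required.
[R3] seating 98 > 50 → High-Occupancy Certificate required.
[R4] vehicles 16 ≥ 15 → Fleet Permit required.
[R5] seating 98 < 156; operates coin-operated machines → High-Occupancy Registration not required.
[R6] vehicles 16 > 11; closes 11:00 PM, at/before midnight; seating 98 ≥ 66 → Fleet Authorization not required.
[R7] closes 11:00 PM, after 10:00 PM; vehicles 16 > 10; seating 98 ≤ 198 → Annual License required.
[R8] hosts events open to the public → exempt from High-Occupancy Certificate.
[R9] seating 98 ≤ 200; closes 11:00 PM, at/before 1:00 AM → Operating Registration not required.

Annual License, Fleet Permit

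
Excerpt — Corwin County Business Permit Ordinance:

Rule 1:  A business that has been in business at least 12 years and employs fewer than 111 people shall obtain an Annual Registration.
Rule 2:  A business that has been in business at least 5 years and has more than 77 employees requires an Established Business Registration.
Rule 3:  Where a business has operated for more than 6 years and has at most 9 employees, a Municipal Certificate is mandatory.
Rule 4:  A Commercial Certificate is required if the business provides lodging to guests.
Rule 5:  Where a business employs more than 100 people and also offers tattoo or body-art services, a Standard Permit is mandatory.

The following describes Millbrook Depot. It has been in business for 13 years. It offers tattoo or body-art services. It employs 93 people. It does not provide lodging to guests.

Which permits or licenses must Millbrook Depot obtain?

Rule 1: years in business 13 ≥ 12; employees 93 < 111 → Annual Registration required.
Rule 2: years in business 13 ≥ 5; employees 93 > 77 → Established Business Registration required.
Rule 3: years in business 13 > 6; employees 93 > 9 → Municipal Certificate not required.
Rule 4: does not provide lodging to guests → Commercial Certificate not required.
Rule 5: employees 93 ≤ 100; offers tattoo or body-art services → Standard Permit not required.

Annual Registration, Established Business Registration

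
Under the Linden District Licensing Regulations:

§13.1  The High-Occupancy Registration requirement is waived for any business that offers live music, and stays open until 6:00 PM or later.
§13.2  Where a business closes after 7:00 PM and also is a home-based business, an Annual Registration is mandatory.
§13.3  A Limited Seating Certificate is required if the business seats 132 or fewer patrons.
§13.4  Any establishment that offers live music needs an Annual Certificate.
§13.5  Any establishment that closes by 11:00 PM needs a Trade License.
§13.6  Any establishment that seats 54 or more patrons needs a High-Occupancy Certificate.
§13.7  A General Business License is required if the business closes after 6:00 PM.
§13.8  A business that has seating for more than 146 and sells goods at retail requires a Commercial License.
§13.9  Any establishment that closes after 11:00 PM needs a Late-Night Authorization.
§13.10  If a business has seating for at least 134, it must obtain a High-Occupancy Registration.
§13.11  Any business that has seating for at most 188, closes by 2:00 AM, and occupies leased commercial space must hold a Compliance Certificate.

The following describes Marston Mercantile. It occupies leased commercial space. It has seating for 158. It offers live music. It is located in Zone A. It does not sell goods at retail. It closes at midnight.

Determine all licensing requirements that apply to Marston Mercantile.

§13.1 offers live music; closes midnight, after 6:00 PM → exempt from High-Occupancy Registration.
§13.2 closes midnight, after 7:00 PM; occupies leased commercial space (not: is a home-based business) → Annual Registration not required.
§13.3 seating 158 > 132 → Limited Seating Certificate not required.
§13.4 offers live music → Annual Certificate required.
§13.5 closes midnight, after 11:00 PM → Trade License not required.
§13.6 seating 158 ≥ 54 → High-Occupancy Certificate required.
§13.7 closes midnight, after 6:00 PM → General Business License required.
§13.8 seating 158 > 146; does not sell goods at retail → Commercial License not required.
§13.9 closes midnight, after 11:00 PM → Late-Night Authorization required.
§13.10 seating 158 ≥ 134 → High-Occupancy Registration required.
§13.11 seating 158 ≤ 188; closes midnight, at/before 2:00 AM; occupies leased commercial space → Compliance Certificate required.

Annual Certificate, Compliance Certificate, General Business License, High-Occupancy Certificate, Late-Night Authorization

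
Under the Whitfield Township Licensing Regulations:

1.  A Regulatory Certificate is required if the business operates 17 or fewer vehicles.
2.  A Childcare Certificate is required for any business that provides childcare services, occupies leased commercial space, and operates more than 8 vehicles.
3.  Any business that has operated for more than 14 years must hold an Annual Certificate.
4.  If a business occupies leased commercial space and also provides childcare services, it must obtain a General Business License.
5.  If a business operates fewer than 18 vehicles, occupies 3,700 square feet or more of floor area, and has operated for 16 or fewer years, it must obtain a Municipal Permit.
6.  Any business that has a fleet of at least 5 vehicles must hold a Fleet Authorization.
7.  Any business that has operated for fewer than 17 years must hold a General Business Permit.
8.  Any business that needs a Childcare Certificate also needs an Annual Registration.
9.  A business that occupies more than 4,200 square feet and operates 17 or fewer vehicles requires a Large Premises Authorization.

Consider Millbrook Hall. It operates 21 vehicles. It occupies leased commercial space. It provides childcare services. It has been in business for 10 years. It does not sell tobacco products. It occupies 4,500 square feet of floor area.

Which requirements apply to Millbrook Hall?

Annual Registration, Childcare Certificate, Fleet Authorization, General Business License, General Business Permit

1. vehicles 21 > 17 → Regulatory Certificate not required.
2. provides childcare services; occupies leased commercial space; vehicles 21 > 8 → Childcare Certificate required.
3. years in business 10 ≤ 14 → Annual Certificate not required.
4. occupies leased commercial space; provides childcare services → General Business License required.
5. vehicles 21 ≥ 18; floor area 4,500 square feet ≥ 3,700 square feet; years in business 10 ≤ 16 → Municipal Permit not required.
6. vehicles 21 ≥ 5 → Fleet Authorization required.
7. years in business 10 < 17 → General Business Permit required.
8. Childcare Certificate is required → Annual Registration also required.
9. floor area 4,500 square feet > 4,200 square feet; vehicles 21 > 17 → Large Premises Authorization not required.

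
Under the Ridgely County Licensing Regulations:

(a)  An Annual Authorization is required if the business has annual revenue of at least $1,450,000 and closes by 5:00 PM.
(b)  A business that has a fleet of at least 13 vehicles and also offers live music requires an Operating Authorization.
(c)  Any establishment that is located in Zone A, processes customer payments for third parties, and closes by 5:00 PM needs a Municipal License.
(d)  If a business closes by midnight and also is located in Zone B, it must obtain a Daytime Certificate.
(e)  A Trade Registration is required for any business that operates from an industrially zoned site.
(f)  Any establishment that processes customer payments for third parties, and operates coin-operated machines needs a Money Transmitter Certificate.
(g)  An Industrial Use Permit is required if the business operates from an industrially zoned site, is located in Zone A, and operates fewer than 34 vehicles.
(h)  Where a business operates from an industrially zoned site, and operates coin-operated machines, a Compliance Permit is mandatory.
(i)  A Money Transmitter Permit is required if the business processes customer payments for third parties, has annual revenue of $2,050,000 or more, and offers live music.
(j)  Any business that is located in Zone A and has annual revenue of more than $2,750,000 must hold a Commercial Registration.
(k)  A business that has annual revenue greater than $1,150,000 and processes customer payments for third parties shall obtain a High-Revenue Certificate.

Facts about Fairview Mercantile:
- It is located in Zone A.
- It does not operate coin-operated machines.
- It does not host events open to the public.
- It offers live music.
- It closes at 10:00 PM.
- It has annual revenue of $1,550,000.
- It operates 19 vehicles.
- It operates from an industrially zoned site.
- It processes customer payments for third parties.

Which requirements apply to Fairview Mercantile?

High-Revenue Certificate, Industrial Use Permit, Operating Authorization, Trade Registration

(a) revenue $1,550,000 ≥ $1,450,000; closes 10:00 PM, after 5:00 PM → Annual Authorization not required.
(b) vehicles 19 ≥ 13; offers live music → Operating Authorization required.
(c) is located in Zone A; processes customer payments for third parties; closes 10:00 PM, after 5:00 PM → Municipal License not required.
(d) closes 10:00 PM, at/before midnight; is located in Zone A (not: is located in Zone B) → Daytime Certificate not required.
(e) operates from an industrially zoned site → Trade Registration required.
(f) processes customer payments for third parties; does not operate coin-operated machines → Money Transmitter Certificate not required.
(g) operates from an industrially zoned site; is located in Zone A; vehicles 19 < 34 → Industrial Use Permit required.
(h) operates from an industrially zoned site; does not operate coin-operated machines → Compliance Permit not required.
(i) processes customer payments for third parties; revenue $1,550,000 < $2,050,000; offers live music → Money Transmitter Permit not required.
(j) is located in Zone A; revenue $1,550,000 ≤ $2,750,000 → Commercial Registration not required.
(k) revenue $1,550,000 > $1,150,000; processes customer payments for third parties → High-Revenue Certificate required.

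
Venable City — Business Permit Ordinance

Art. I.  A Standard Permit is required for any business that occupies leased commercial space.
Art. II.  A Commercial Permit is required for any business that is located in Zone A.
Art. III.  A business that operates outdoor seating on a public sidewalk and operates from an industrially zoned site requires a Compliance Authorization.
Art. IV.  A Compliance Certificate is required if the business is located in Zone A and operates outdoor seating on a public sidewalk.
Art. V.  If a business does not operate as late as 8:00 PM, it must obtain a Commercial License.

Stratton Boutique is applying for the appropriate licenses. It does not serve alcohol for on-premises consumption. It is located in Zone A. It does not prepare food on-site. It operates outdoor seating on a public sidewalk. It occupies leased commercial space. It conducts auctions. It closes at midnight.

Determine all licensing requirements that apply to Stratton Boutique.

Art. I. occupies leased commercial space → Standard Permit required.
Art. II. is located in Zone A → Commercial Permit required.
Art. III. operates outdoor seating on a public sidewalk; occupies leased commercial space (not: operates from an industrially zoned site) → Compliance Authorization not required.
Art. IV. is located in Zone A; operates outdoor seating on a public sidewalk → Compliance Certificate required.
Art. V. closes midnight, after 8:00 PM → Commercial License not required.

Commercial Permit, Compliance Certificate, Standard Permit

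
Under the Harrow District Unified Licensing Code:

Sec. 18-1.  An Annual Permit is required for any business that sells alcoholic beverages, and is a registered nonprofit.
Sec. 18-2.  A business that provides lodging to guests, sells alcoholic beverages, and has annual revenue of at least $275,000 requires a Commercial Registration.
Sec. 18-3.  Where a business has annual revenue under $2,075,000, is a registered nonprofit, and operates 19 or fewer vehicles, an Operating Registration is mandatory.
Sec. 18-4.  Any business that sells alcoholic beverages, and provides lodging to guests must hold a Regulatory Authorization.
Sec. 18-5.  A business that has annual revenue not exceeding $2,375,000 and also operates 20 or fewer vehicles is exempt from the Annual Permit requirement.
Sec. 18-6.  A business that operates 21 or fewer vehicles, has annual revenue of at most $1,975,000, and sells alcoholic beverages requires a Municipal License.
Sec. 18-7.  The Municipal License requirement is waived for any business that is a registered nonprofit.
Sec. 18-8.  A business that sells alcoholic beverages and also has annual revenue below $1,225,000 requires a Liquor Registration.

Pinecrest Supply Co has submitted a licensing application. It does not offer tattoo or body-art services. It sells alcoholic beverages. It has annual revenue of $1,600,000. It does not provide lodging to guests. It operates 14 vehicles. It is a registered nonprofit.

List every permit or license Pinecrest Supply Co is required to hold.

Operating Registration

Sec. 18-1. sells alcoholic beverages; is a registered nonprofit → Annual Permit required.
Sec. 18-2. does not provide lodging to guests; sells alcoholic beverages; revenue $1,600,000 ≥ $275,000 → Commercial Registration not required.
Sec. 18-3. revenue $1,600,000 < $2,075,000; is a registered nonprofit; vehicles 14 ≤ 19 → Operating Registration required.
Sec. 18-4. sells alcoholic beverages; does not provide lodging to guests → Regulatory Authorization not required.
Sec. 18-5. revenue $1,600,000 ≤ $2,375,000; vehicles 14 ≤ 20 → exempt from Annual Permit.
Sec. 18-6. vehicles 14 ≤ 21; revenue $1,600,000 ≤ $1,975,000; sells alcoholic beverages → Municipal License required.
Sec. 18-7. is a registered nonprofit → exempt from Municipal License.
Sec. 18-8. sells alcoholic beverages; revenue $1,600,000 ≥ $1,225,000 → Liquor Registration not required.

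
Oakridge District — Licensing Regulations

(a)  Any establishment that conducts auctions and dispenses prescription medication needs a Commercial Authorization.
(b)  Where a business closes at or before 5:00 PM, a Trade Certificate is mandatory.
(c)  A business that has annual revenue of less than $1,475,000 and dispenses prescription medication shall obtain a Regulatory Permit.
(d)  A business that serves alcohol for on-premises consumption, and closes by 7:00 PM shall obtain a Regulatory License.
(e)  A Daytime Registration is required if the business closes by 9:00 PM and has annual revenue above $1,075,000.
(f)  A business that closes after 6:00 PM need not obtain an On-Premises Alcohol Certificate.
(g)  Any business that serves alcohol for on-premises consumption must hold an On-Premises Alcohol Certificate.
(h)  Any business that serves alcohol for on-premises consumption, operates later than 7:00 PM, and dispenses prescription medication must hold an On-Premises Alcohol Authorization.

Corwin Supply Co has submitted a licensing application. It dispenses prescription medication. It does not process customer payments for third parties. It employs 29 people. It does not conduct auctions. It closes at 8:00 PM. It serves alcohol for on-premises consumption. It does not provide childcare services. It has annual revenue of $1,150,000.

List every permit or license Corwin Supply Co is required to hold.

Daytime Registration, On-Premises Alcohol Authorization, Regulatory Permit

(a) does not conduct auctions; dispenses prescription medication → Commercial Authorization not required.
(b) closes 8:00 PM, after 5:00 PM → Trade Certificate not required.
(c) revenue $1,150,000 < $1,475,000; dispenses prescription medication → Regulatory Permit required.
(d) serves alcohol for on-premises consumption; closes 8:00 PM, after 7:00 PM → Regulatory License not required.
(e) closes 8:00 PM, at/before 9:00 PM; revenue $1,150,000 > $1,075,000 → Daytime Registration required.
(f) closes 8:00 PM, after 6:00 PM → exempt from On-Premises Alcohol Certificate.
(g) serves alcohol for on-premises consumption → On-Premises Alcohol Certificate required.
(h) serves alcohol for on-premises consumption; closes 8:00 PM, after 7:00 PM; dispenses prescription medication → On-Premises Alcohol Authorization required.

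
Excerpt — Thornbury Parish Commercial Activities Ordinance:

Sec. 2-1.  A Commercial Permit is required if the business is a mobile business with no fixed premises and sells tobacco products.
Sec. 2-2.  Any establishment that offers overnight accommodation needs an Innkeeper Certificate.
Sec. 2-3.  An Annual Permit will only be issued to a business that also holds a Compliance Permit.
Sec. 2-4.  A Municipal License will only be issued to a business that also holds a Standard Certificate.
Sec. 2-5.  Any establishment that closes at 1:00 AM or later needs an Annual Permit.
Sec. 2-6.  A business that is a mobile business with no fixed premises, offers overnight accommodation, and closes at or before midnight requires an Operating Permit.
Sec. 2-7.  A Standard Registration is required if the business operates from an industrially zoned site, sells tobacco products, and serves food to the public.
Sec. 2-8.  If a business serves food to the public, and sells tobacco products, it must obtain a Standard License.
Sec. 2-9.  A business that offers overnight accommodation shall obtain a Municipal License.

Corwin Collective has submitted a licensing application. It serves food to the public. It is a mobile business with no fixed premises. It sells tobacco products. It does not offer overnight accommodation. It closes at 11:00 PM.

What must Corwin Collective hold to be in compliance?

Commercial Permit, Standard License

Sec. 2-1. is a mobile business with no fixed premises; sells tobacco products → Commercial Permit required.
Sec. 2-2. does not offer overnight accommodation → Innkeeper Certificate not required.
Sec. 2-3. Annual Permit is not required → no effect.
Sec. 2-4. Municipal License is not required → no effect.
Sec. 2-5. closes 11:00 PM, at/before 1:00 AM → Annual Permit not required.
Sec. 2-6. is a mobile business with no fixed premises; does not offer overnight accommodation; closes 11:00 PM, at/before midnight → Operating Permit not required.
Sec. 2-7. is a mobile business with no fixed premises (not: operates from an industrially zoned site); sells tobacco products; serves food to the public → Standard Registration not required.
Sec. 2-8. serves food to the public; sells tobacco products → Standard License required.
Sec. 2-9. does not offer overnight accommodation → Municipal License not required.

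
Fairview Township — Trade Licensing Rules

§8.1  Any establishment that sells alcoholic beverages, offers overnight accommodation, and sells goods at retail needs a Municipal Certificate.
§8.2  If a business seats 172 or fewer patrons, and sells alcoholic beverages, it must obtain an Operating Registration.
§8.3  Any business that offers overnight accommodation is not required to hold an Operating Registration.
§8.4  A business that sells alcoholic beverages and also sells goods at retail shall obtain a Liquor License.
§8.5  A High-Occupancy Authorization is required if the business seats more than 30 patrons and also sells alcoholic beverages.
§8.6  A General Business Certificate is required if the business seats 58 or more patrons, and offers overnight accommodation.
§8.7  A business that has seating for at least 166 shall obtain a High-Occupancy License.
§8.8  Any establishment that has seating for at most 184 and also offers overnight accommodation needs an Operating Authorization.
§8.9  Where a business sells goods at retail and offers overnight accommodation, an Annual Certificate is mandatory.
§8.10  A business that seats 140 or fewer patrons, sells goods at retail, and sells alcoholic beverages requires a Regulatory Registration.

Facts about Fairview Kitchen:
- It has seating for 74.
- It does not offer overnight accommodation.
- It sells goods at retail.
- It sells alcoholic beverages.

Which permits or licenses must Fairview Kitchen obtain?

§8.1 sells alcoholic beverages; does not offer overnight accommodation; sells goods at retail → Municipal Certificate not required.
§8.2 seating 74 ≤ 172; sells alcoholic beverages → Operating Registration required.
§8.3 does not offer overnight accommodation → Operating Registration exemption does not apply.
§8.4 sells alcoholic beverages; sells goods at retail → Liquor License required.
§8.5 seating 74 > 30; sells alcoholic beverages → High-Occupancy Authorization required.
§8.6 seating 74 ≥ 58; does not offer overnight accommodation → General Business Certificate not required.
§8.7 seating 74 < 166 → High-Occupancy License not required.
§8.8 seating 74 ≤ 184; does not offer overnight accommodation → Operating Authorization not required.
§8.9 sells goods at retail; does not offer overnight accommodation → Annual Certificate not required.
§8.10 seating 74 ≤ 140; sells goods at retail; sells alcoholic beverages → Regulatory Registration required.

High-Occupancy Authorization, Liquor License, Operating Registration, Regulatory Registration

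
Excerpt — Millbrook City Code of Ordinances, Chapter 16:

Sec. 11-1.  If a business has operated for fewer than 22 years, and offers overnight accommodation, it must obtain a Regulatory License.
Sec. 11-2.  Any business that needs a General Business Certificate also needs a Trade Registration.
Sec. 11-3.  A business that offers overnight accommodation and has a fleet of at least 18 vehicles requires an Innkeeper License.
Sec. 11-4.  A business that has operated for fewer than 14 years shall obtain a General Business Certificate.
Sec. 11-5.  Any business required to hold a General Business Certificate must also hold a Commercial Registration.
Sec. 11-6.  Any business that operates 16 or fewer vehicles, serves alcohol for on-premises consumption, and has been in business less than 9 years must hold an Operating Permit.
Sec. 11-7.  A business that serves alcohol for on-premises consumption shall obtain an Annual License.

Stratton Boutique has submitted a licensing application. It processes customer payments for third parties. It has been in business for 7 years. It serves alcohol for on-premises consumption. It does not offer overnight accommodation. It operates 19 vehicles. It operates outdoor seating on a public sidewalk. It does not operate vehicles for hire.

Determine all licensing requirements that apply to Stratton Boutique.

Sec. 11-1. years in business 7 < 22; does not offer overnight accommodation → Regulatory License not required.
Sec. 11-2. General Business Certificate is required → Trade Registration also required.
Sec. 11-3. does not offer overnight accommodation; vehicles 19 ≥ 18 → Innkeeper License not required.
Sec. 11-4. years in business 7 < 14 → General Business Certificate required.
Sec. 11-5. General Business Certificate is required → Commercial Registration also required.
Sec. 11-6. vehicles 19 > 16; serves alcohol for on-premises consumption; years in business 7 < 9 → Operating Permit not required.
Sec. 11-7. serves alcohol for on-premises consumption → Annual License required.

Annual License, Commercial Registration, General Business Certificate, Trade Registration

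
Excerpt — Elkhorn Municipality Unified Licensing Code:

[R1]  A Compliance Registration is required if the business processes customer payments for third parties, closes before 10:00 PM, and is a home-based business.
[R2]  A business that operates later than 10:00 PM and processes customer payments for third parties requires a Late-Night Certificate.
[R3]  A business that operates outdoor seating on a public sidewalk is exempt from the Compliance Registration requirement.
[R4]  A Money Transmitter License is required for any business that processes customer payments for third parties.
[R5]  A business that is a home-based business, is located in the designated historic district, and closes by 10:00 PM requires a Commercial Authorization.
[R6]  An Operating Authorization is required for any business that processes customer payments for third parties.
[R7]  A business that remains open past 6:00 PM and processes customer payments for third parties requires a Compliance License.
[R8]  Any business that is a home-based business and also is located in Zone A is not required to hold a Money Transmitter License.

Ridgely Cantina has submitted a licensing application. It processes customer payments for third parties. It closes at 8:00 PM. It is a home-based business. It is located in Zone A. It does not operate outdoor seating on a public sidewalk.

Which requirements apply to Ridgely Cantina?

[R1] processes customer payments for third parties; closes 8:00 PM, at/before 10:00 PM; is a home-based business → Compliance Registration required.
[R2] closes 8:00 PM, at/before 10:00 PM; processes customer payments for third parties → Late-Night Certificate not required.
[R3] does not operate outdoor seating on a public sidewalk → Compliance Registration exemption does not apply.
[R4] processes customer payments for third parties → Money Transmitter License required.
[R5] is a home-based business; is located in Zone A (not: is located in the designated historic district); closes 8:00 PM, at/before 10:00 PM → Commercial Authorization not required.
[R6] processes customer payments for third parties → Operating Authorization required.
[R7] closes 8:00 PM, after 6:00 PM; processes customer payments for third parties → Compliance License required.
[R8] is a home-based business; is located in Zone A → exempt from Money Transmitter License.

Compliance License, Compliance Registration, Operating Authorization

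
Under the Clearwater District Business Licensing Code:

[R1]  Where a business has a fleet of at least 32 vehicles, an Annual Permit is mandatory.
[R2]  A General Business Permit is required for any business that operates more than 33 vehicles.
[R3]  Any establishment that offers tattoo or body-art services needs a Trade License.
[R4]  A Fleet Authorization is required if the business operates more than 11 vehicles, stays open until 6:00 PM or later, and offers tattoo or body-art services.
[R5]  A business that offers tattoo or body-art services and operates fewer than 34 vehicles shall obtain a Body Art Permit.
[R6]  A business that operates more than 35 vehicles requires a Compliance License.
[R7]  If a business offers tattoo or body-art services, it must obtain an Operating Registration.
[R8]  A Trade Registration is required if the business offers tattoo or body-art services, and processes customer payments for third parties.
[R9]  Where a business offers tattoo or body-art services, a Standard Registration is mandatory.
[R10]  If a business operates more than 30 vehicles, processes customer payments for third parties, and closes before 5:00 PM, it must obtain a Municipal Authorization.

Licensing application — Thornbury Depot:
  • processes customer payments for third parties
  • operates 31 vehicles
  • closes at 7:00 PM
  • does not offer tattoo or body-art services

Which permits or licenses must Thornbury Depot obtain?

None

[R1] vehicles 31 < 32 → Annual Permit not required.
[R2] vehicles 31 ≤ 33 → General Business Permit not required.
[R3] does not offer tattoo or body-art services → Trade License not required.
[R4] vehicles 31 > 11; closes 7:00 PM, after 6:00 PM; does not offer tattoo or body-art services → Fleet Authorization not required.
[R5] does not offer tattoo or body-art services; vehicles 31 < 34 → Body Art Permit not required.
[R6] vehicles 31 ≤ 35 → Compliance License not required.
[R7] does not offer tattoo or body-art services → Operating Registration not required.
[R8] does not offer tattoo or body-art services; processes customer payments for third parties → Trade Registration not required.
[R9] does not offer tattoo or body-art services → Standard Registration not required.
[R10] vehicles 31 > 30; processes customer payments for third parties; closes 7:00 PM, after 5:00 PM → Municipal Authorization not required.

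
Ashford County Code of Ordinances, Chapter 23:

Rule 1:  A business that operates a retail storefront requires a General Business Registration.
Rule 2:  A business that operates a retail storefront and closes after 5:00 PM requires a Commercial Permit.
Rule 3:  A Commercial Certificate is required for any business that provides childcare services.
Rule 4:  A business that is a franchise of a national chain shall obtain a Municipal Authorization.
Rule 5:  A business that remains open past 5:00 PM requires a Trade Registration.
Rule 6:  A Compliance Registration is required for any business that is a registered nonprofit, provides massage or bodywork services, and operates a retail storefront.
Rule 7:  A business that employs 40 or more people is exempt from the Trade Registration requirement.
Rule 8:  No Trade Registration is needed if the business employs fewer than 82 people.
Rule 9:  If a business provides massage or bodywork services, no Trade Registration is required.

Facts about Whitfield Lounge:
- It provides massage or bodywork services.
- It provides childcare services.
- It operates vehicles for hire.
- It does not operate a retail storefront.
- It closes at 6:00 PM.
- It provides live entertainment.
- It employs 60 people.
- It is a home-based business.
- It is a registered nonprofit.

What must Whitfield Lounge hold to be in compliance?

Rule 1: does not operate a retail storefront → General Business Registration not required.
Rule 2: does not operate a retail storefront; closes 6:00 PM, after 5:00 PM → Commercial Permit not required.
Rule 3: provides childcare services → Commercial Certificate required.
Rule 4: is a registered nonprofit (not: is a franchise of a national chain) → Municipal Authorization not required.
Rule 5: closes 6:00 PM, after 5:00 PM → Trade Registration required.
Rule 6: is a registered nonprofit; provides massage or bodywork services; does not operate a retail storefront → Compliance Registration not required.
Rule 7: employees 60 ≥ 40 → exempt from Trade Registration.
Rule 8: employees 60 < 82 → exempt from Trade Registration.
Rule 9: provides massage or bodywork services → exempt from Trade Registration.

Commercial Certificate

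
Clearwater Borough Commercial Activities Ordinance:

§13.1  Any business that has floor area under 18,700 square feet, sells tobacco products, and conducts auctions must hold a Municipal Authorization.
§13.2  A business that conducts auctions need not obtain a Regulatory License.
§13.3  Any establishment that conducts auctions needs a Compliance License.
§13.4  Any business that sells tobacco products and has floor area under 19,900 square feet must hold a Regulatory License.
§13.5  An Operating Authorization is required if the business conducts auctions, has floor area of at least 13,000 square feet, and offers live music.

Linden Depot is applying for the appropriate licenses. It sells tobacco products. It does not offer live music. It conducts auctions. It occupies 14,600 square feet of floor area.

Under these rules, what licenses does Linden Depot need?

§13.1 floor area 14,600 square feet < 18,700 square feet; sells tobacco products; conducts auctions → Municipal Authorization required.
§13.2 conducts auctions → exempt from Regulatory License.
§13.3 conducts auctions → Compliance License required.
§13.4 sells tobacco products; floor area 14,600 square feet < 19,900 square feet → Regulatory License required.
§13.5 conducts auctions; floor area 14,600 square feet ≥ 13,000 square feet; does not offer live music → Operating Authorization not required.

Compliance License, Municipal Authorization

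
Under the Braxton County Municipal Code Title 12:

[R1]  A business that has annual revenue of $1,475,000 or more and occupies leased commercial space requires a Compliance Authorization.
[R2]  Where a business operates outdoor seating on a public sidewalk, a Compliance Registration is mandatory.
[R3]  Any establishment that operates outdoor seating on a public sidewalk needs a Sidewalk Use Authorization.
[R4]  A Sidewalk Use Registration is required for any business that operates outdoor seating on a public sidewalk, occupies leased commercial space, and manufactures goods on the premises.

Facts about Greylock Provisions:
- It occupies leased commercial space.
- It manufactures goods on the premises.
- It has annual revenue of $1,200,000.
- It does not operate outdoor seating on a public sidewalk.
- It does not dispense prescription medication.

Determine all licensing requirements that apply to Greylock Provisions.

None

[R1] revenue $1,200,000 < $1,475,000; occupies leased commercial space → Compliance Authorization not required.
[R2] does not operate outdoor seating on a public sidewalk → Compliance Registration not required.
[R3] does not operate outdoor seating on a public sidewalk → Sidewalk Use Authorization not required.
[R4] does not operate outdoor seating on a public sidewalk; occupies leased commercial space; manufactures goods on the premises → Sidewalk Use Registration not required.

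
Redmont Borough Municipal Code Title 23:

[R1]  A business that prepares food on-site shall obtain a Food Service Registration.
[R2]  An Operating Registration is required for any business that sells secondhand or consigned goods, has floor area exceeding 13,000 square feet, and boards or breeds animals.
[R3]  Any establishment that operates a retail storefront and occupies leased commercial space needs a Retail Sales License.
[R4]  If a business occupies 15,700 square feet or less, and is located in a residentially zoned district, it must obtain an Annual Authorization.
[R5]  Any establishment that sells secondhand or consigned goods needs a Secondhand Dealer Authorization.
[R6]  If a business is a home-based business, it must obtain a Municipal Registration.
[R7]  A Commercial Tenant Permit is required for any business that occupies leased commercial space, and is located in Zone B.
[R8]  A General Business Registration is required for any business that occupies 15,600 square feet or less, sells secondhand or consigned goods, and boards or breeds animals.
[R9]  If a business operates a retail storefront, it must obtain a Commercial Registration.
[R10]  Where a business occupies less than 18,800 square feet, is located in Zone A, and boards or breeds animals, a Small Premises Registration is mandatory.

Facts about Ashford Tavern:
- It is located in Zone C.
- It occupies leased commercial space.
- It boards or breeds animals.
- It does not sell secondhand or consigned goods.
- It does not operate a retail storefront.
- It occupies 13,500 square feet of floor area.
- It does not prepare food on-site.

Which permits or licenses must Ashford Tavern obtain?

None

[R1] does not prepare food on-site → Food Service Registration not required.
[R2] does not sell secondhand or consigned goods; floor area 13,500 square feet > 13,000 square feet; boards or breeds animals → Operating Registration not required.
[R3] does not operate a retail storefront; occupies leased commercial space → Retail Sales License not required.
[R4] floor area 13,500 square feet ≤ 15,700 square feet; is located in Zone C (not: is located in a residentially zoned district) → Annual Authorization not required.
[R5] does not sell secondhand or consigned goods → Secondhand Dealer Authorization not required.
[R6] occupies leased commercial space (not: is a home-based business) → Municipal Registration not required.
[R7] occupies leased commercial space; is located in Zone C (not: is located in Zone B) → Commercial Tenant Permit not required.
[R8] floor area 13,500 square feet ≤ 15,600 square feet; does not sell secondhand or consigned goods; boards or breeds animals → General Business Registration not required.
[R9] does not operate a retail storefront → Commercial Registration not required.
[R10] floor area 13,500 square feet < 18,800 square feet; is located in Zone C (not: is located in Zone A); boards or breeds animals → Small Premises Registration not required.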